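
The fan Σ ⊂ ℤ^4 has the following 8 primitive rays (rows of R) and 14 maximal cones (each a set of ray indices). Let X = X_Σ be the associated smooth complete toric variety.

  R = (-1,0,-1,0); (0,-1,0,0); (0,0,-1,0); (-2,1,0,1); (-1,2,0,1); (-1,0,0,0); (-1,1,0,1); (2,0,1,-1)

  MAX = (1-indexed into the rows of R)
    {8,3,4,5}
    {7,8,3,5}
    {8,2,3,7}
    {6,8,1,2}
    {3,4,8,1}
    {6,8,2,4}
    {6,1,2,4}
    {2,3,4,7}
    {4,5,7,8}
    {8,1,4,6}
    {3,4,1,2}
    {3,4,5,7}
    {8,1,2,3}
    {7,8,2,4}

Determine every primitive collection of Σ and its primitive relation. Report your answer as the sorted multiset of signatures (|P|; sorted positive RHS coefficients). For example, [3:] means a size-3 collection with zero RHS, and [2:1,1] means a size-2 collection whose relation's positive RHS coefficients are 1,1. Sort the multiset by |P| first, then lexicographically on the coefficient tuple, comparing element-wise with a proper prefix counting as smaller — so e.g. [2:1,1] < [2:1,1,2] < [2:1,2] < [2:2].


Primitive collections (9):

  P = {2,5}:  v_{2} + v_{5} = v_{7}  ⟹  sig = [2:1]
  P = {3,6}:  v_{3} + v_{6} = v_{1}  ⟹  sig = [2:1]
  P = {6,7}:  v_{6} + v_{7} = v_{4}  ⟹  sig = [2:1]
  P = {1,7}:  v_{1} + v_{7} = v_{3} + v_{4}  ⟹  sig = [2:1,1]
  P = {5,6}:  v_{5} + v_{6} = v_{3} + 2·v_{4} + v_{8}  ⟹  sig = [2:1,1,2]
  P = {1,5}:  v_{1} + v_{5} = 2·v_{3} + 2·v_{4} + v_{8}  ⟹  sig = [2:1,2,2]
  P = {2,3,4,8}:  v_{2} + v_{3} + v_{4} + v_{8} = 0  ⟹  sig = [4:]
  P = {1,2,4,8}:  v_{1} + v_{2} + v_{4} + v_{8} = v_{6}  ⟹  sig = [4:1]
  P = {3,4,7,8}:  v_{3} + v_{4} + v_{7} + v_{8} = v_{5}  ⟹  sig = [4:1]

so the primitive-relation signature multiset is
    |P|=2: 6 collections, coeffs (1), (1), (1), (1,1), (1,1,2), (1,2,2)
    |P|=4: 3 collections, coeffs (), (1), (1)


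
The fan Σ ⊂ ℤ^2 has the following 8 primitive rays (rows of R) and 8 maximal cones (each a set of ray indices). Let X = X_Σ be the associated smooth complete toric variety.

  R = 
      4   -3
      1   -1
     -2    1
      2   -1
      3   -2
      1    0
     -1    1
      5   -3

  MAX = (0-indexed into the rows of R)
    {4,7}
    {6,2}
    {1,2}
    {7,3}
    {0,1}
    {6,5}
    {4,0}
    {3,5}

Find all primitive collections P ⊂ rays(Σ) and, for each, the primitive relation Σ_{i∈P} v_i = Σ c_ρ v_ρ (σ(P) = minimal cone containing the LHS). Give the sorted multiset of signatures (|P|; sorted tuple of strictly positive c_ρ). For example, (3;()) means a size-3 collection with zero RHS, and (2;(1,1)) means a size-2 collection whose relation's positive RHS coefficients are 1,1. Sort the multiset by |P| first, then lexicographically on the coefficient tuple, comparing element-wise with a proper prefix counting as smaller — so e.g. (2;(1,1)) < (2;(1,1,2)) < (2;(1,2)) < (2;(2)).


Δ(Σ) — 8 vertices, 20 min non-faces:

  P = {1,6}:  v_{1} + v_{6} = 0  ⟹  sig = (2;())
  P = {2,3}:  v_{2} + v_{3} = 0  ⟹  sig = (2;())
  P = {0,5}:  v_{0} + v_{5} = v_{7}  ⟹  sig = (2;(1))
  P = {0,6}:  v_{0} + v_{6} = v_{4}  ⟹  sig = (2;(1))
  P = {1,3}:  v_{1} + v_{3} = v_{4}  ⟹  sig = (2;(1))
  P = {1,4}:  v_{1} + v_{4} = v_{0}  ⟹  sig = (2;(1))
  P = {1,5}:  v_{1} + v_{5} = v_{3}  ⟹  sig = (2;(1))
  P = {2,4}:  v_{2} + v_{4} = v_{1}  ⟹  sig = (2;(1))
  P = {2,5}:  v_{2} + v_{5} = v_{6}  ⟹  sig = (2;(1))
  P = {2,7}:  v_{2} + v_{7} = v_{4}  ⟹  sig = (2;(1))
  P = {3,4}:  v_{3} + v_{4} = v_{7}  ⟹  sig = (2;(1))
  P = {3,6}:  v_{3} + v_{6} = v_{5}  ⟹  sig = (2;(1))
  P = {4,6}:  v_{4} + v_{6} = v_{3}  ⟹  sig = (2;(1))
  P = {0,2}:  v_{0} + v_{2} = 2·v_{1}  ⟹  sig = (2;(2))
  P = {0,3}:  v_{0} + v_{3} = 2·v_{4}  ⟹  sig = (2;(2))
  P = {1,7}:  v_{1} + v_{7} = 2·v_{4}  ⟹  sig = (2;(2))
  P = {4,5}:  v_{4} + v_{5} = 2·v_{3}  ⟹  sig = (2;(2))
  P = {6,7}:  v_{6} + v_{7} = 2·v_{3}  ⟹  sig = (2;(2))
  P = {0,7}:  v_{0} + v_{7} = 3·v_{4}  ⟹  sig = (2;(3))
  P = {5,7}:  v_{5} + v_{7} = 3·v_{3}  ⟹  sig = (2;(3))

so the primitive-relation signature multiset is
    |P|=2: 20 collections, coeffs (), (), (1), (1), (1), (1), (1), (1), (1), (1), (1), (1), (1), (2), (2), (2), (2), (2), (3), (3)


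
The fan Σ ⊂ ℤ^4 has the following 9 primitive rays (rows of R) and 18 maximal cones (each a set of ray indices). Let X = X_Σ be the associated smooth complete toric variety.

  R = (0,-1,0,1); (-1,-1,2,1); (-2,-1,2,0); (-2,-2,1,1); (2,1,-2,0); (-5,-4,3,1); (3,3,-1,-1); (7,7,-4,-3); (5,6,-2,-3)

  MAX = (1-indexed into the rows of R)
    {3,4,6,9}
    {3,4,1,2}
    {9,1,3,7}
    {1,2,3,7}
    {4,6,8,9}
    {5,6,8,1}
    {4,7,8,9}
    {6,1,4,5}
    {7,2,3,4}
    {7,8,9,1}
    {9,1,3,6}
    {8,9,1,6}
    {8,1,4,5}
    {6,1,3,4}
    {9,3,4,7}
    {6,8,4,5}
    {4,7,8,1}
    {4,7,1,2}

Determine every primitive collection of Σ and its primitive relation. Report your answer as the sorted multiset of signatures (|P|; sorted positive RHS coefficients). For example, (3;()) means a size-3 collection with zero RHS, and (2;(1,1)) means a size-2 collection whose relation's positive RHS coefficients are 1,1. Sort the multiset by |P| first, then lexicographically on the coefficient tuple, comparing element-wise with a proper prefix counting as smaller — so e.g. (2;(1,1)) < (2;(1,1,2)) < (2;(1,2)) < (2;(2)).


Δ(Σ) — 9 vertices, 12 min non-faces:

  {3,5}:  v_{3} + v_{5} = 0  ⟹  sig = (2;())
  {3,8}:  v_{3} + v_{8} = v_{9}  ⟹  sig = (2;(1))
  {5,9}:  v_{5} + v_{9} = v_{8}  ⟹  sig = (2;(1))
  {6,7}:  v_{6} + v_{7} = v_{3}  ⟹  sig = (2;(1))
  {2,5}:  v_{2} + v_{5} = v_{1} + v_{4} + v_{7}  ⟹  sig = (2;(1,1,1))
  {5,7}:  v_{5} + v_{7} = v_{1} + v_{4} + v_{8}  ⟹  sig = (2;(1,1,1))
  {2,6}:  v_{2} + v_{6} = v_{1} + 2·v_{3} + v_{4}  ⟹  sig = (2;(1,1,2))
  {2,9}:  v_{2} + v_{9} = v_{3} + 2·v_{7}  ⟹  sig = (2;(1,2))
  {2,8}:  v_{2} + v_{8} = 2·v_{7}  ⟹  sig = (2;(2))
  {1,4,9}:  v_{1} + v_{4} + v_{9} = v_{7}  ⟹  sig = (3;(1))
  {1,4,6,8}:  v_{1} + v_{4} + v_{6} + v_{8} = 0  ⟹  sig = (4;())
  {1,3,4,7}:  v_{1} + v_{3} + v_{4} + v_{7} = v_{2}  ⟹  sig = (4;(1))

Sorted signature multiset PRS(X):
[(2;()), (2;(1)), (2;(1)), (2;(1)), (2;(1,1,1)), (2;(1,1,1)), (2;(1,1,2)), (2;(1,2)), (2;(2)), (3;(1)), (4;()), (4;(1))]


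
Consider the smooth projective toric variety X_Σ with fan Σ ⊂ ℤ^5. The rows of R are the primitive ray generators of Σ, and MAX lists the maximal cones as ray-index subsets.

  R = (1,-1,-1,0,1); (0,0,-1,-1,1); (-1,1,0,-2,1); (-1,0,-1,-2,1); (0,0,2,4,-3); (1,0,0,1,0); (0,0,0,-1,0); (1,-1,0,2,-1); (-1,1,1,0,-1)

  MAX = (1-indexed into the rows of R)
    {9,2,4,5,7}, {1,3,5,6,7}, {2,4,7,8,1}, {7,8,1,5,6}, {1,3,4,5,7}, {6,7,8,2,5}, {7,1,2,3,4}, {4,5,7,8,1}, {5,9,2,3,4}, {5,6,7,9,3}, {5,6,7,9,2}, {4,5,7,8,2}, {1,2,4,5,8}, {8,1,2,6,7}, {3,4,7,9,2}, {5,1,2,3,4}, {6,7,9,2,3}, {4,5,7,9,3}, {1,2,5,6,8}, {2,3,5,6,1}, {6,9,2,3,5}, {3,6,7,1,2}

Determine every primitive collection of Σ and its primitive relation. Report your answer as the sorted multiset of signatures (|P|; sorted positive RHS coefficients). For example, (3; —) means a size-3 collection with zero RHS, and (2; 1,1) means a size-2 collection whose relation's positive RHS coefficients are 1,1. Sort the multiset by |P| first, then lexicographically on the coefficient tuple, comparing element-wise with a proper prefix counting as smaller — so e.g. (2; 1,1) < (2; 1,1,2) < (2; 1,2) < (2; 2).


Δ(Σ) — 9 vertices, 6 min non-faces:

  P = {1,9}:  v_{1} + v_{9} = 0  so sig = (2; —)
  P = {3,8}:  v_{3} + v_{8} = 0  so sig = (2; —)
  P = {4,6}:  v_{4} + v_{6} = v_{2}  so sig = (2; 1)
  P = {8,9}:  v_{8} + v_{9} = v_{2} + v_{5} + v_{7}  so sig = (2; 1,1,1)
  P = {1,2,5,7}:  v_{1} + v_{2} + v_{5} + v_{7} = v_{8}  so sig = (4; 1)
  P = {2,3,5,7}:  v_{2} + v_{3} + v_{5} + v_{7} = v_{9}  so sig = (4; 1)

Sorted signature multiset PRS(X):
    |P|=2: 4 collections, coeffs (), (), (1), (1,1,1)
    |P|=4: 2 collections, coeffs (1), (1)


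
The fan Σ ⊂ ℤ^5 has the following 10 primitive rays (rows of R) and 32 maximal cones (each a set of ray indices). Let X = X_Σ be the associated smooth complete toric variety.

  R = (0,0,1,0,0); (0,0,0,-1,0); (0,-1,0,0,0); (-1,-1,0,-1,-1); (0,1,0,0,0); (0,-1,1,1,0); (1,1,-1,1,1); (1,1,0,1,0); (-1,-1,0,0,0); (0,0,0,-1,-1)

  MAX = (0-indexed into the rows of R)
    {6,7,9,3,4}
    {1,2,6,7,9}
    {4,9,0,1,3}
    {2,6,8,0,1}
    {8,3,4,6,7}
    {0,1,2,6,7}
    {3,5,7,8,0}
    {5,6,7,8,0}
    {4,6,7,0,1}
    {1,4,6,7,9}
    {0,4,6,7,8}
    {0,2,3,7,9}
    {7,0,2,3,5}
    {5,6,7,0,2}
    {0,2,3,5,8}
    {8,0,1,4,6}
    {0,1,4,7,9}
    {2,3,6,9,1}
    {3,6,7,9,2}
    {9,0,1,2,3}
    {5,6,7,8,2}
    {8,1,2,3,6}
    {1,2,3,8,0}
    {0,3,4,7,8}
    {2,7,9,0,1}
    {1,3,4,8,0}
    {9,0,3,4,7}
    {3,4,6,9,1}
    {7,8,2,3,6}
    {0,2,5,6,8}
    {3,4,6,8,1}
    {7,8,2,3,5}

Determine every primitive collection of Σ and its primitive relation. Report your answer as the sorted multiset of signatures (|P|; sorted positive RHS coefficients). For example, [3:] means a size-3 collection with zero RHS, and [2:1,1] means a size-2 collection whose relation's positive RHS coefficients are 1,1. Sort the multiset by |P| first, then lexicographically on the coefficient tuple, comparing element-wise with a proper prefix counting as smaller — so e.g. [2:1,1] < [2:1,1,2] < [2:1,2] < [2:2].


Δ(Σ) — 10 vertices, 11 min non-faces:

  • {2,4}:  v_{2} + v_{4} = 0  ⟹  sig = [2:]
  • {8,9}:  v_{8} + v_{9} = v_{3}  ⟹  sig = [2:1]
  • {1,5}:  v_{1} + v_{5} = v_{0} + v_{2}  ⟹  sig = [2:1,1]
  • {4,5}:  v_{4} + v_{5} = v_{0} + v_{7} + v_{8}  ⟹  sig = [2:1,1,1]
  • {5,9}:  v_{5} + v_{9} = v_{0} + v_{2} + v_{3} + v_{7}  ⟹  sig = [2:1,1,1,1]
  • {0,3,6}:  v_{0} + v_{3} + v_{6} = 0  ⟹  sig = [3:]
  • {1,7,8}:  v_{1} + v_{7} + v_{8} = 0  ⟹  sig = [3:]
  • {1,3,7}:  v_{1} + v_{3} + v_{7} = v_{9}  ⟹  sig = [3:1]
  • {0,6,9}:  v_{0} + v_{6} + v_{9} = v_{1} + v_{7}  ⟹  sig = [3:1,1]
  • {3,5,6}:  v_{3} + v_{5} + v_{6} = v_{2} + v_{7} + v_{8}  ⟹  sig = [3:1,1,1]
  • {0,2,7,8}:  v_{0} + v_{2} + v_{7} + v_{8} = v_{5}  ⟹  sig = [4:1]

Hence PRS(X_Σ) =
{ [2:],  [2:1],  [2:1,1],  [2:1,1,1],  [2:1,1,1,1],  [3:] ×2,  [3:1],  [3:1,1],  [3:1,1,1],  [4:1] }


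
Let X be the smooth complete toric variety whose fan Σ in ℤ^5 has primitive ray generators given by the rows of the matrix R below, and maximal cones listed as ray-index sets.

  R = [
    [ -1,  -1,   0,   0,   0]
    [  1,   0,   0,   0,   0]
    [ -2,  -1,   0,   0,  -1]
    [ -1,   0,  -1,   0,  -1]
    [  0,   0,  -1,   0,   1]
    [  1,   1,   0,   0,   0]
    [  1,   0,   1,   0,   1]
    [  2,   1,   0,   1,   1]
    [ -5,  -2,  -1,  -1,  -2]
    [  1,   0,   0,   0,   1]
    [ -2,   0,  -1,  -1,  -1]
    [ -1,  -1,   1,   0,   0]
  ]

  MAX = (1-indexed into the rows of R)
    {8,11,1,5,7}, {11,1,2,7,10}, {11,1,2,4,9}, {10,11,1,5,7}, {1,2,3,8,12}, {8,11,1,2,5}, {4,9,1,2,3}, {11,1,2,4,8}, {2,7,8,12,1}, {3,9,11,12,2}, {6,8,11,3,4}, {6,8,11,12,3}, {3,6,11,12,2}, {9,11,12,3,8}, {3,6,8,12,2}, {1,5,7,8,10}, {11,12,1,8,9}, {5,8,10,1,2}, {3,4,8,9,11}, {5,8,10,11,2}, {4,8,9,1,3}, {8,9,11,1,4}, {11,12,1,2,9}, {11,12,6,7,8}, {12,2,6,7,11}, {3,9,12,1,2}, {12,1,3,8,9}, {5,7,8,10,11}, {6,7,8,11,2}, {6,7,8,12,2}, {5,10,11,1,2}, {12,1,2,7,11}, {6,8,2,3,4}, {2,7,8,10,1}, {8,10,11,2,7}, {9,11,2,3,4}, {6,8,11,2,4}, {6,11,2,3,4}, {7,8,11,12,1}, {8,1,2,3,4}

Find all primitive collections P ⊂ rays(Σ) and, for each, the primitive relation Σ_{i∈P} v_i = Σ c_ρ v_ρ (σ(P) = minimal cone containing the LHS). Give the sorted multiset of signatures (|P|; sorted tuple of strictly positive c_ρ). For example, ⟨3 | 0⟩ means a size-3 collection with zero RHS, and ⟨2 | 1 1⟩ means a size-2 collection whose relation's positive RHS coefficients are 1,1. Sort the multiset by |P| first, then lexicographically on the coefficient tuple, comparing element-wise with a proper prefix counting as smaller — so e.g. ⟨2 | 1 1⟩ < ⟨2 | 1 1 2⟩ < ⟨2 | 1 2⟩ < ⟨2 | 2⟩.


|primitive collections| = 23. Relations:

  {1,6}:  v_{1} + v_{6} = 0 — sig = ⟨2 | 0⟩
  {4,7}:  v_{4} + v_{7} = 0 — sig = ⟨2 | 0⟩
  {3,7}:  v_{3} + v_{7} = v_{12} — sig = ⟨2 | 1⟩
  {3,10}:  v_{3} + v_{10} = v_{1} — sig = ⟨2 | 1⟩
  {4,12}:  v_{4} + v_{12} = v_{3} — sig = ⟨2 | 1⟩
  {6,9}:  v_{6} + v_{9} = v_{3} + v_{11} — sig = ⟨2 | 1 1⟩
  {10,12}:  v_{10} + v_{12} = v_{1} + v_{7} — sig = ⟨2 | 1 1⟩
  {5,6}:  v_{5} + v_{6} = v_{8} + v_{10} + v_{11} — sig = ⟨2 | 1 1 1⟩
  {7,9}:  v_{7} + v_{9} = v_{1} + v_{11} + v_{12} — sig = ⟨2 | 1 1 1⟩
  {4,10}:  v_{4} + v_{10} = v_{1} + v_{2} + v_{8} + v_{11} — sig = ⟨2 | 1 1 1 1⟩
  {6,10}:  v_{6} + v_{10} = v_{2} + v_{7} + v_{8} + v_{11} — sig = ⟨2 | 1 1 1 1⟩
  {5,12}:  v_{5} + v_{12} = 2·v_{1} + v_{7} + v_{8} + v_{11} — sig = ⟨2 | 1 1 1 2⟩
  {3,5}:  v_{3} + v_{5} = 2·v_{1} + v_{8} + v_{11} — sig = ⟨2 | 1 1 2⟩
  {9,10}:  v_{9} + v_{10} = 2·v_{1} + v_{11} — sig = ⟨2 | 1 2⟩
  {4,5}:  v_{4} + v_{5} = 2·v_{1} + v_{2} + 2·v_{8} + 2·v_{11} — sig = ⟨2 | 1 2 2 2⟩
  {5,9}:  v_{5} + v_{9} = 3·v_{1} + v_{8} + 2·v_{11} — sig = ⟨2 | 1 2 3⟩
  {1,3,11}:  v_{1} + v_{3} + v_{11} = v_{9} — sig = ⟨3 | 1⟩
  {2,8,9}:  v_{2} + v_{8} + v_{9} = v_{1} + v_{4} — sig = ⟨3 | 1 1⟩
  {2,5,7}:  v_{2} + v_{5} + v_{7} = 2·v_{10} — sig = ⟨3 | 2⟩
  {2,8,11,12}:  v_{2} + v_{8} + v_{11} + v_{12} = 0 — sig = ⟨4 | 0⟩
  {1,8,10,11}:  v_{1} + v_{8} + v_{10} + v_{11} = v_{5} — sig = ⟨4 | 1⟩
  {2,3,8,11}:  v_{2} + v_{3} + v_{8} + v_{11} = v_{4} — sig = ⟨4 | 1⟩
  {1,2,7,8,11}:  v_{1} + v_{2} + v_{7} + v_{8} + v_{11} = v_{10} — sig = ⟨5 | 1⟩

Signatures (|P|; sorted positive RHS coefficients), sorted:
{ ⟨2 | 0⟩ ×2,  ⟨2 | 1⟩ ×3,  ⟨2 | 1 1⟩ ×2,  ⟨2 | 1 1 1⟩ ×2,  ⟨2 | 1 1 1 1⟩ ×2,  ⟨2 | 1 1 1 2⟩,  ⟨2 | 1 1 2⟩,  ⟨2 | 1 2⟩,  ⟨2 | 1 2 2 2⟩,  ⟨2 | 1 2 3⟩,  ⟨3 | 1⟩,  ⟨3 | 1 1⟩,  ⟨3 | 2⟩,  ⟨4 | 0⟩,  ⟨4 | 1⟩ ×2,  ⟨5 | 1⟩ }


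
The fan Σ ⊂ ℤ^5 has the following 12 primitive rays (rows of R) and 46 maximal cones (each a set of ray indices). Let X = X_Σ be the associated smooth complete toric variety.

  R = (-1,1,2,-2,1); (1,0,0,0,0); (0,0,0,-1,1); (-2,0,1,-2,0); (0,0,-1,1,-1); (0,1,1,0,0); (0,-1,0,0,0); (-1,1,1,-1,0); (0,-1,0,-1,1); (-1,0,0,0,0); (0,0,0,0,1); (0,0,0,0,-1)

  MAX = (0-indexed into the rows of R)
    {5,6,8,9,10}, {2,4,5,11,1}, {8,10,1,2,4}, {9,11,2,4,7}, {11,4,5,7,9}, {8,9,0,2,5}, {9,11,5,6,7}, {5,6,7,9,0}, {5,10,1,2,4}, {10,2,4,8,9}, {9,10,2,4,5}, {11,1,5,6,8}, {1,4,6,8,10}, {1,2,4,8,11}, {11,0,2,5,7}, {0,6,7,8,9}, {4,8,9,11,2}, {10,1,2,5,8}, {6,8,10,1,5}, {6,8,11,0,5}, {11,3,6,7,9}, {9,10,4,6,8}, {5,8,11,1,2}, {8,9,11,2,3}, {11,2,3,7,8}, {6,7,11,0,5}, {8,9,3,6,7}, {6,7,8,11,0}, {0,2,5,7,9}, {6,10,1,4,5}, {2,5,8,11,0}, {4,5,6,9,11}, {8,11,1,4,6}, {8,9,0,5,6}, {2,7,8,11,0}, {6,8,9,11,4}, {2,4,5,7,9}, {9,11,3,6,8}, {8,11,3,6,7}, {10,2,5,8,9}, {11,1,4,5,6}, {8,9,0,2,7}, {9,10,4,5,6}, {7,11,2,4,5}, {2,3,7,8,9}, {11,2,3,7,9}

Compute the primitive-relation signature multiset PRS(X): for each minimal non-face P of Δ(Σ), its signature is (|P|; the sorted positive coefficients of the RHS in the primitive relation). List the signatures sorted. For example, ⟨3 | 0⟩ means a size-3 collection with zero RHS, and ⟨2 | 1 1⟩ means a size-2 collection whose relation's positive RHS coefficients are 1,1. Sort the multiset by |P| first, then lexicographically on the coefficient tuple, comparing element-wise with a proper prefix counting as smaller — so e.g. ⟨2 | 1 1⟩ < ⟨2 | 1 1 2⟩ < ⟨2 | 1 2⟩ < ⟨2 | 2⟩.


Primitive collections (21):

  • {1,9}:  v_{1} + v_{9} = 0 — sig = ⟨2 | 0⟩
  • {10,11}:  v_{10} + v_{11} = 0 — sig = ⟨2 | 0⟩
  • {0,4}:  v_{0} + v_{4} = v_{7} — sig = ⟨2 | 1⟩
  • {2,6}:  v_{2} + v_{6} = v_{8} — sig = ⟨2 | 1⟩
  • {1,3}:  v_{1} + v_{3} = v_{7} + v_{8} + v_{11} — sig = ⟨2 | 1 1 1⟩
  • {1,7}:  v_{1} + v_{7} = v_{2} + v_{5} + v_{11} — sig = ⟨2 | 1 1 1⟩
  • {3,10}:  v_{3} + v_{10} = v_{7} + v_{8} + v_{9} — sig = ⟨2 | 1 1 1⟩
  • {7,10}:  v_{7} + v_{10} = v_{2} + v_{5} + v_{9} — sig = ⟨2 | 1 1 1⟩
  • {0,1}:  v_{0} + v_{1} = v_{2} + 2·v_{5} + v_{8} + v_{11} — sig = ⟨2 | 1 1 1 2⟩
  • {0,10}:  v_{0} + v_{10} = v_{2} + 2·v_{5} + v_{8} + v_{9} — sig = ⟨2 | 1 1 1 2⟩
  • {0,3}:  v_{0} + v_{3} = v_{6} + 3·v_{7} + v_{8} — sig = ⟨2 | 1 1 3⟩
  • {3,5}:  v_{3} + v_{5} = v_{6} + 2·v_{7} — sig = ⟨2 | 1 2⟩
  • {3,4}:  v_{3} + v_{4} = v_{2} + 2·v_{9} + 2·v_{11} — sig = ⟨2 | 1 2 2⟩
  • {4,5,8}:  v_{4} + v_{5} + v_{8} = 0 — sig = ⟨3 | 0⟩
  • {5,7,8}:  v_{5} + v_{7} + v_{8} = v_{0} — sig = ⟨3 | 1⟩
  • {4,6,7}:  v_{4} + v_{6} + v_{7} = v_{9} + v_{11} — sig = ⟨3 | 1 1⟩
  • {4,7,8}:  v_{4} + v_{7} + v_{8} = v_{2} + v_{9} + v_{11} — sig = ⟨3 | 1 1 1⟩
  • {0,9,11}:  v_{0} + v_{9} + v_{11} = v_{6} + 2·v_{7} — sig = ⟨3 | 1 2⟩
  • {2,5,9,11}:  v_{2} + v_{5} + v_{9} + v_{11} = v_{7} — sig = ⟨4 | 1⟩
  • {7,8,9,11}:  v_{7} + v_{8} + v_{9} + v_{11} = v_{3} — sig = ⟨4 | 1⟩
  • {5,8,9,11}:  v_{5} + v_{8} + v_{9} + v_{11} = v_{6} + v_{7} — sig = ⟨4 | 1 1⟩

Hence PRS(X_Σ) =
    |P|=2: 13 collections, coeffs (), (), (1), (1), (1,1,1), (1,1,1), (1,1,1), (1,1,1), (1,1,1,2), (1,1,1,2), (1,1,3), (1,2), (1,2,2)
    |P|=3: 5 collections, coeffs (), (1), (1,1), (1,1,1), (1,2)
    |P|=4: 3 collections, coeffs (1), (1), (1,1)


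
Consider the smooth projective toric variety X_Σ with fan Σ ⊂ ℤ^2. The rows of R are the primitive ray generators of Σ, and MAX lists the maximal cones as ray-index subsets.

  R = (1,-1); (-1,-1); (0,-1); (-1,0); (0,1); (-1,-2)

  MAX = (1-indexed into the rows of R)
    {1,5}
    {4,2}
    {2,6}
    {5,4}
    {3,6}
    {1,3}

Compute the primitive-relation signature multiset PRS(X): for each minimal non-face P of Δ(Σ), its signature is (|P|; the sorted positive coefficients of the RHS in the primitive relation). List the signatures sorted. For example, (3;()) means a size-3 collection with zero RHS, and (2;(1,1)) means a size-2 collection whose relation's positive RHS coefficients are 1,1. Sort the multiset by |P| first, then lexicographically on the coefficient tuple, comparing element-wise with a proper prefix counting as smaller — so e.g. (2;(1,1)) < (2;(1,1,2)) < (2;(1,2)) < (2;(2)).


Δ(Σ) — 6 vertices, 9 min non-faces:

  {3,5}:  v_{3} + v_{5} = 0  →  sig = (2;())
  {1,4}:  v_{1} + v_{4} = v_{3}  →  sig = (2;(1))
  {2,3}:  v_{2} + v_{3} = v_{6}  →  sig = (2;(1))
  {2,5}:  v_{2} + v_{5} = v_{4}  →  sig = (2;(1))
  {3,4}:  v_{3} + v_{4} = v_{2}  →  sig = (2;(1))
  {5,6}:  v_{5} + v_{6} = v_{2}  →  sig = (2;(1))
  {1,2}:  v_{1} + v_{2} = 2·v_{3}  →  sig = (2;(2))
  {4,6}:  v_{4} + v_{6} = 2·v_{2}  →  sig = (2;(2))
  {1,6}:  v_{1} + v_{6} = 3·v_{3}  →  sig = (2;(3))

so the primitive-relation signature multiset is
    (2;())
    (2;(1))
    (2;(1))
    (2;(1))
    (2;(1))
    (2;(1))
    (2;(2))
    (2;(2))
    (2;(3))


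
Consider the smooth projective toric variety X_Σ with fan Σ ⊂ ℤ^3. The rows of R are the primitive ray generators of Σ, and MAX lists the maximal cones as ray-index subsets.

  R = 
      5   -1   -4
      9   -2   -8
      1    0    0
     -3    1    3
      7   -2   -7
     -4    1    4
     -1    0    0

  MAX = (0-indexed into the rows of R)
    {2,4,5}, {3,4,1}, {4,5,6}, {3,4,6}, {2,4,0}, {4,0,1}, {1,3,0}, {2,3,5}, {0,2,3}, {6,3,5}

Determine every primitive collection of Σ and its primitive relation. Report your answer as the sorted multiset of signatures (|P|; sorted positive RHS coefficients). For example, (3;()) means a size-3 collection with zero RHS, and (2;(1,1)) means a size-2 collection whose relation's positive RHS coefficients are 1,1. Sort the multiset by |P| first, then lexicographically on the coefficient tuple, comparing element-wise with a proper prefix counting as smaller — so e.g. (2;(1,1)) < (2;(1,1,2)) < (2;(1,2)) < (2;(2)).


9 minimal non-faces of Δ(Σ) (on 7 rays):

  {2,6}:  v_{2} + v_{6} = 0 ; sig = (2;())
  {0,5}:  v_{0} + v_{5} = v_{2} ; sig = (2;(1))
  {1,5}:  v_{1} + v_{5} = v_{0} ; sig = (2;(1))
  {0,6}:  v_{0} + v_{6} = v_{3} + v_{4} ; sig = (2;(1,1))
  {1,2}:  v_{1} + v_{2} = 2·v_{0} ; sig = (2;(2))
  {1,6}:  v_{1} + v_{6} = 2·v_{3} + 2·v_{4} ; sig = (2;(2,2))
  {3,4,5}:  v_{3} + v_{4} + v_{5} = 0 ; sig = (3;())
  {0,3,4}:  v_{0} + v_{3} + v_{4} = v_{1} ; sig = (3;(1))
  {2,3,4}:  v_{2} + v_{3} + v_{4} = v_{0} ; sig = (3;(1))

so the primitive-relation signature multiset is
{ (2;()),  (2;(1)) ×2,  (2;(1,1)),  (2;(2)),  (2;(2,2)),  (3;()),  (3;(1)) ×2 }


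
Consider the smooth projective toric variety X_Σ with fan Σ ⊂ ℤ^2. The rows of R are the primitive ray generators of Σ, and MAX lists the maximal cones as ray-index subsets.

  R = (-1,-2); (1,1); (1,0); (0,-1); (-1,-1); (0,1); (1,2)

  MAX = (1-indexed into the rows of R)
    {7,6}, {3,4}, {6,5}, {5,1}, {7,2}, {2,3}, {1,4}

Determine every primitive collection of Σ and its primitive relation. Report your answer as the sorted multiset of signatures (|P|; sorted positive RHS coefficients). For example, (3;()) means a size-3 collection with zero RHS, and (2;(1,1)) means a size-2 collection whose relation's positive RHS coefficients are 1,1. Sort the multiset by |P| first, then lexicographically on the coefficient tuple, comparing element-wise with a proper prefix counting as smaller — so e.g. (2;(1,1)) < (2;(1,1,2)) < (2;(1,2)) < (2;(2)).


Δ(Σ) — 7 vertices, 14 min non-faces:

  • {1,7}:  v_{1} + v_{7} = 0 ; sig = (2;())
  • {2,5}:  v_{2} + v_{5} = 0 ; sig = (2;())
  • {4,6}:  v_{4} + v_{6} = 0 ; sig = (2;())
  • {1,2}:  v_{1} + v_{2} = v_{4} ; sig = (2;(1))
  • {1,6}:  v_{1} + v_{6} = v_{5} ; sig = (2;(1))
  • {2,4}:  v_{2} + v_{4} = v_{3} ; sig = (2;(1))
  • {2,6}:  v_{2} + v_{6} = v_{7} ; sig = (2;(1))
  • {3,5}:  v_{3} + v_{5} = v_{4} ; sig = (2;(1))
  • {3,6}:  v_{3} + v_{6} = v_{2} ; sig = (2;(1))
  • {4,5}:  v_{4} + v_{5} = v_{1} ; sig = (2;(1))
  • {4,7}:  v_{4} + v_{7} = v_{2} ; sig = (2;(1))
  • {5,7}:  v_{5} + v_{7} = v_{6} ; sig = (2;(1))
  • {1,3}:  v_{1} + v_{3} = 2·v_{4} ; sig = (2;(2))
  • {3,7}:  v_{3} + v_{7} = 2·v_{2} ; sig = (2;(2))

Signatures (|P|; sorted positive RHS coefficients), sorted:
[(2;()), (2;()), (2;()), (2;(1)), (2;(1)), (2;(1)), (2;(1)), (2;(1)), (2;(1)), (2;(1)), (2;(1)), (2;(1)), (2;(2)), (2;(2))]


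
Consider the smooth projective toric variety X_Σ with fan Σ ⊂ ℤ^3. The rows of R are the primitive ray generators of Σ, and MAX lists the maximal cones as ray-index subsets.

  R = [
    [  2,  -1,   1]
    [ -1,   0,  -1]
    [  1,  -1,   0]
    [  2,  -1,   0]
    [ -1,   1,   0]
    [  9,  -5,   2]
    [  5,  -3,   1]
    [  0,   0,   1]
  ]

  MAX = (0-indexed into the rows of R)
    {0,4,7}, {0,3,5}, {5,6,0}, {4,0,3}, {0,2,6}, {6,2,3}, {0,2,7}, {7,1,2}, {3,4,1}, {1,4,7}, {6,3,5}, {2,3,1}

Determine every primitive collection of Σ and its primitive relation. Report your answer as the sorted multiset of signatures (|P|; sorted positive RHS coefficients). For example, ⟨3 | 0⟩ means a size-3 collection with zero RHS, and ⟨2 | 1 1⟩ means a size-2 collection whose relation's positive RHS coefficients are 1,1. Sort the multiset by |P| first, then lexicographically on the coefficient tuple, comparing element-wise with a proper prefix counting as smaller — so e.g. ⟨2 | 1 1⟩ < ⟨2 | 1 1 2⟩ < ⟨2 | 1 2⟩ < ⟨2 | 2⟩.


Minimal non-faces — 12 found among 8 rays, 12 max cones:

  • {2,4}:  v_{2} + v_{4} = 0  so sig = ⟨2 | 0⟩
  • {0,1}:  v_{0} + v_{1} = v_{2}  so sig = ⟨2 | 1⟩
  • {3,7}:  v_{3} + v_{7} = v_{0}  so sig = ⟨2 | 1⟩
  • {4,6}:  v_{4} + v_{6} = v_{0} + v_{3}  so sig = ⟨2 | 1 1⟩
  • {1,5}:  v_{1} + v_{5} = v_{2} + v_{3} + v_{6}  so sig = ⟨2 | 1 1 1⟩
  • {1,6}:  v_{1} + v_{6} = 2·v_{2} + v_{3}  so sig = ⟨2 | 1 2⟩
  • {5,7}:  v_{5} + v_{7} = 2·v_{0} + v_{6}  so sig = ⟨2 | 1 2⟩
  • {6,7}:  v_{6} + v_{7} = 2·v_{0} + v_{2}  so sig = ⟨2 | 1 2⟩
  • {2,5}:  v_{2} + v_{5} = 2·v_{6}  so sig = ⟨2 | 2⟩
  • {4,5}:  v_{4} + v_{5} = 2·v_{0} + 2·v_{3}  so sig = ⟨2 | 2 2⟩
  • {0,2,3}:  v_{0} + v_{2} + v_{3} = v_{6}  so sig = ⟨3 | 1⟩
  • {0,3,6}:  v_{0} + v_{3} + v_{6} = v_{5}  so sig = ⟨3 | 1⟩

Hence PRS(X_Σ) =
{ ⟨2 | 0⟩,  ⟨2 | 1⟩ ×2,  ⟨2 | 1 1⟩,  ⟨2 | 1 1 1⟩,  ⟨2 | 1 2⟩ ×3,  ⟨2 | 2⟩,  ⟨2 | 2 2⟩,  ⟨3 | 1⟩ ×2 }


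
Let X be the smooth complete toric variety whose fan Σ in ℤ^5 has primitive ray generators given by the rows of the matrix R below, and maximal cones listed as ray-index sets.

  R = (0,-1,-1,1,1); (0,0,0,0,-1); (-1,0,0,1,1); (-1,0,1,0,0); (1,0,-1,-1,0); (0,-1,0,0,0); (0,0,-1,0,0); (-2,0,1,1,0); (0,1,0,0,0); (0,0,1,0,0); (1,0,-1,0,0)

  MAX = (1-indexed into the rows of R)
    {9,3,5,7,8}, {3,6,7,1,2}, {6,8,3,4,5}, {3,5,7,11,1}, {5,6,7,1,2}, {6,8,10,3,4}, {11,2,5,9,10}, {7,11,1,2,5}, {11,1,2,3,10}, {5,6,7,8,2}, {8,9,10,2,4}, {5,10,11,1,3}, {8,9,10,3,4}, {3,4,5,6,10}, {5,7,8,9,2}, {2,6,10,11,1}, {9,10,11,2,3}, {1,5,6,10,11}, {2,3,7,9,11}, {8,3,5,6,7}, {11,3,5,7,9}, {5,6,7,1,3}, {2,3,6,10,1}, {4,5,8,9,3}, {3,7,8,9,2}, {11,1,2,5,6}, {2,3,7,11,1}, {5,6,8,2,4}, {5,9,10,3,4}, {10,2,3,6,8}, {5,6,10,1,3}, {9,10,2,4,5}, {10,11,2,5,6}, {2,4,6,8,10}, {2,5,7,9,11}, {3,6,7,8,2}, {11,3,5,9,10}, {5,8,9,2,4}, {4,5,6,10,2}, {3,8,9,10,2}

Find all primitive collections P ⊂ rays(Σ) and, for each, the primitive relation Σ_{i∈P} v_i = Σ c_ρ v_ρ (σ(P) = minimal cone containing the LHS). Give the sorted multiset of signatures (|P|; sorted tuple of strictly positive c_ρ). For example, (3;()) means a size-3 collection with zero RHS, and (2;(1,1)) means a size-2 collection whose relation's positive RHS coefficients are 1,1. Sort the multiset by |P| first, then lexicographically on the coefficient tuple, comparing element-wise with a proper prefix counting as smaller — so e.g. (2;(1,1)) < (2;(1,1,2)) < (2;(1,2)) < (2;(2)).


Σ has 14 primitive collections:

  P = {4,11}:  v_{4} + v_{11} = 0 ; sig = (2;())
  P = {6,9}:  v_{6} + v_{9} = 0 ; sig = (2;())
  P = {7,10}:  v_{7} + v_{10} = 0 ; sig = (2;())
  P = {1,4}:  v_{1} + v_{4} = v_{3} + v_{6} ; sig = (2;(1,1))
  P = {1,9}:  v_{1} + v_{9} = v_{3} + v_{11} ; sig = (2;(1,1))
  P = {4,7}:  v_{4} + v_{7} = v_{5} + v_{8} ; sig = (2;(1,1))
  P = {8,11}:  v_{8} + v_{11} = v_{2} + v_{3} ; sig = (2;(1,1))
  P = {1,8}:  v_{1} + v_{8} = v_{2} + 2·v_{3} + v_{6} ; sig = (2;(1,1,2))
  P = {2,3,4}:  v_{2} + v_{3} + v_{4} = v_{8} ; sig = (3;(1))
  P = {2,3,5}:  v_{2} + v_{3} + v_{5} = v_{7} ; sig = (3;(1))
  P = {3,6,11}:  v_{3} + v_{6} + v_{11} = v_{1} ; sig = (3;(1))
  P = {5,8,10}:  v_{5} + v_{8} + v_{10} = v_{4} ; sig = (3;(1))
  P = {6,7,11}:  v_{6} + v_{7} + v_{11} = v_{1} + v_{2} + v_{5} ; sig = (3;(1,1,1))
  P = {1,2,5,10}:  v_{1} + v_{2} + v_{5} + v_{10} = v_{6} + v_{11} ; sig = (4;(1,1))

so the primitive-relation signature multiset is
    (2;())
    (2;())
    (2;())
    (2;(1,1))
    (2;(1,1))
    (2;(1,1))
    (2;(1,1))
    (2;(1,1,2))
    (3;(1))
    (3;(1))
    (3;(1))
    (3;(1))
    (3;(1,1,1))
    (4;(1,1))


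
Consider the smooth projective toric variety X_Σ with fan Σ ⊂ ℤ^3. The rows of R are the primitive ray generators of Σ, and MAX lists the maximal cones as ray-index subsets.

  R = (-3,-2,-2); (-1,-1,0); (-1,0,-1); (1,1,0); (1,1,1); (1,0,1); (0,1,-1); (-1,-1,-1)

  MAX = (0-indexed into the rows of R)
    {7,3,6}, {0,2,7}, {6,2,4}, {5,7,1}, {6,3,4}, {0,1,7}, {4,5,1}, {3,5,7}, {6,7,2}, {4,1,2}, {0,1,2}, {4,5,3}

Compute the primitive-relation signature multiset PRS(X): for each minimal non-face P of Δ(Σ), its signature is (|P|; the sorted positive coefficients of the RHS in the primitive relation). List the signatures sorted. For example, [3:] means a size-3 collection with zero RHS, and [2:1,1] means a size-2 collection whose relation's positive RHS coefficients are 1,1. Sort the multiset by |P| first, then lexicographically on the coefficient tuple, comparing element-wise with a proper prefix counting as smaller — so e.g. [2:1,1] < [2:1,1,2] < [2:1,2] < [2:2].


Δ(Σ) — 8 vertices, 11 min non-faces:

  {1,3}:  v_{1} + v_{3} = 0 — sig = [2:]
  {2,5}:  v_{2} + v_{5} = 0 — sig = [2:]
  {4,7}:  v_{4} + v_{7} = 0 — sig = [2:]
  {1,6}:  v_{1} + v_{6} = v_{2} — sig = [2:1]
  {2,3}:  v_{2} + v_{3} = v_{6} — sig = [2:1]
  {5,6}:  v_{5} + v_{6} = v_{3} — sig = [2:1]
  {0,3}:  v_{0} + v_{3} = v_{2} + v_{7} — sig = [2:1,1]
  {0,4}:  v_{0} + v_{4} = v_{1} + v_{2} — sig = [2:1,1]
  {0,5}:  v_{0} + v_{5} = v_{1} + v_{7} — sig = [2:1,1]
  {0,6}:  v_{0} + v_{6} = 2·v_{2} + v_{7} — sig = [2:1,2]
  {1,2,7}:  v_{1} + v_{2} + v_{7} = v_{0} — sig = [3:1]

so the primitive-relation signature multiset is
    |P|=2: 10 collections, coeffs (), (), (), (1), (1), (1), (1,1), (1,1), (1,1), (1,2)
    |P|=3: 1 collection, coeffs (1)


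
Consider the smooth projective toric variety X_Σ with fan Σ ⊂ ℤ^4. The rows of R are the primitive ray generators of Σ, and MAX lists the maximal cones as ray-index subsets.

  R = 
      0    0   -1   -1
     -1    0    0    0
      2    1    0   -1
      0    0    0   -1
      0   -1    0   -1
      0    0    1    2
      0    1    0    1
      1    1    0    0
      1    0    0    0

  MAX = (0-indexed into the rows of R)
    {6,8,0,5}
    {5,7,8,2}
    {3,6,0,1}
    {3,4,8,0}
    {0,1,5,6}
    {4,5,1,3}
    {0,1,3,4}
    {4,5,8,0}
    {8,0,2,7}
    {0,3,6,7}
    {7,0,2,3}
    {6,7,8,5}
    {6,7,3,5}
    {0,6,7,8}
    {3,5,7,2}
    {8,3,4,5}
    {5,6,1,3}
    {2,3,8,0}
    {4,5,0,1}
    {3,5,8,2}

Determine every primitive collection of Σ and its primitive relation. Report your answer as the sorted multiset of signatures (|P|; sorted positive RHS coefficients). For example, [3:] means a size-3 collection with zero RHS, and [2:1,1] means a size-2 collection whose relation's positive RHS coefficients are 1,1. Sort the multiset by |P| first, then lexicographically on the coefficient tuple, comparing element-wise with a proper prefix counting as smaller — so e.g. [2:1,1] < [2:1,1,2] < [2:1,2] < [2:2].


12 collections generate NE(X_Σ); each relation:

  P = {1,8}:  v_{1} + v_{8} = 0 — sig = [2:]
  P = {4,6}:  v_{4} + v_{6} = 0 — sig = [2:]
  P = {1,2}:  v_{1} + v_{2} = v_{3} + v_{7} — sig = [2:1,1]
  P = {1,7}:  v_{1} + v_{7} = v_{3} + v_{6} — sig = [2:1,1]
  P = {4,7}:  v_{4} + v_{7} = v_{3} + v_{8} — sig = [2:1,1]
  P = {2,6}:  v_{2} + v_{6} = 2·v_{7} — sig = [2:2]
  P = {2,4}:  v_{2} + v_{4} = 2·v_{3} + 2·v_{8} — sig = [2:2,2]
  P = {0,3,5}:  v_{0} + v_{3} + v_{5} = 0 — sig = [3:]
  P = {3,6,8}:  v_{3} + v_{6} + v_{8} = v_{7} — sig = [3:1]
  P = {3,7,8}:  v_{3} + v_{7} + v_{8} = v_{2} — sig = [3:1]
  P = {0,2,5}:  v_{0} + v_{2} + v_{5} = v_{7} + v_{8} — sig = [3:1,1]
  P = {0,5,7}:  v_{0} + v_{5} + v_{7} = v_{6} + v_{8} — sig = [3:1,1]

Sorted signature multiset PRS(X):
[[2:], [2:], [2:1,1], [2:1,1], [2:1,1], [2:2], [2:2,2], [3:], [3:1], [3:1], [3:1,1], [3:1,1]]


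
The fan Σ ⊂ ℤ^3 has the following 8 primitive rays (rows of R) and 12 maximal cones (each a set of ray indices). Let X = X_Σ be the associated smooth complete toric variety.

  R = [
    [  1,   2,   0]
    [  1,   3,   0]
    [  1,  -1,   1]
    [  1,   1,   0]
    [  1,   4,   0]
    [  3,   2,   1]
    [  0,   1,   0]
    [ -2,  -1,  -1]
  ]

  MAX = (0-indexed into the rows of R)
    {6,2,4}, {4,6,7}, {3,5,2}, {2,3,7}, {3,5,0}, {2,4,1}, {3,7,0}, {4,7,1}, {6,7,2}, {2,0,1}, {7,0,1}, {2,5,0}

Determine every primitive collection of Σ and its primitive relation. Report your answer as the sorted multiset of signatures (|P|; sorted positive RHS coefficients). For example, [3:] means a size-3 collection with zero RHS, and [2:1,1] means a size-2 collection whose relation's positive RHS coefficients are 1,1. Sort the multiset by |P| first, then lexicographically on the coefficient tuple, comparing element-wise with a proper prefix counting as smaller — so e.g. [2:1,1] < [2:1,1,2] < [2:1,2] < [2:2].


Δ(Σ) — 8 vertices, 14 min non-faces:

  {0,6}:  v_{0} + v_{6} = v_{1}  so sig = [2:1]
  {1,6}:  v_{1} + v_{6} = v_{4}  so sig = [2:1]
  {3,6}:  v_{3} + v_{6} = v_{0}  so sig = [2:1]
  {5,7}:  v_{5} + v_{7} = v_{3}  so sig = [2:1]
  {3,4}:  v_{3} + v_{4} = v_{0} + v_{1}  so sig = [2:1,1]
  {4,5}:  v_{4} + v_{5} = 2·v_{0} + v_{1} + v_{2}  so sig = [2:1,1,2]
  {5,6}:  v_{5} + v_{6} = 2·v_{0} + v_{2}  so sig = [2:1,2]
  {1,5}:  v_{1} + v_{5} = 3·v_{0} + v_{2}  so sig = [2:1,3]
  {0,4}:  v_{0} + v_{4} = 2·v_{1}  so sig = [2:2]
  {1,3}:  v_{1} + v_{3} = 2·v_{0}  so sig = [2:2]
  {0,2,7}:  v_{0} + v_{2} + v_{7} = 0  so sig = [3:]
  {0,2,3}:  v_{0} + v_{2} + v_{3} = v_{5}  so sig = [3:1]
  {1,2,7}:  v_{1} + v_{2} + v_{7} = v_{6}  so sig = [3:1]
  {2,4,7}:  v_{2} + v_{4} + v_{7} = 2·v_{6}  so sig = [3:2]

Signatures (|P|; sorted positive RHS coefficients), sorted:
[[2:1], [2:1], [2:1], [2:1], [2:1,1], [2:1,1,2], [2:1,2], [2:1,3], [2:2], [2:2], [3:], [3:1], [3:1], [3:2]]


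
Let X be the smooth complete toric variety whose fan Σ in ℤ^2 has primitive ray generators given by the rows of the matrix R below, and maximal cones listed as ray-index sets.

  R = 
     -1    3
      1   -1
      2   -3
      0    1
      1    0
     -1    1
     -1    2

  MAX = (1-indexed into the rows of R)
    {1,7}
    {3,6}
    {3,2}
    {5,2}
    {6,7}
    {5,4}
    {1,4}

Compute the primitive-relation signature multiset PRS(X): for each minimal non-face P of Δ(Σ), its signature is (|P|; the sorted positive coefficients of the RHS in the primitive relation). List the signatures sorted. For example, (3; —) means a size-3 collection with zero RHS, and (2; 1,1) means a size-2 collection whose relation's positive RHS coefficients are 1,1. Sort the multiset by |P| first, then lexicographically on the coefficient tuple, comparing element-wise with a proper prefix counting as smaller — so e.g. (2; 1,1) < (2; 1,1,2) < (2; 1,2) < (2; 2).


Primitive collections (14):

  • {2,6}:  v_{2} + v_{6} = 0 ; sig = (2; —)
  • {1,3}:  v_{1} + v_{3} = v_{5} ; sig = (2; 1)
  • {2,4}:  v_{2} + v_{4} = v_{5} ; sig = (2; 1)
  • {2,7}:  v_{2} + v_{7} = v_{4} ; sig = (2; 1)
  • {3,7}:  v_{3} + v_{7} = v_{2} ; sig = (2; 1)
  • {4,6}:  v_{4} + v_{6} = v_{7} ; sig = (2; 1)
  • {4,7}:  v_{4} + v_{7} = v_{1} ; sig = (2; 1)
  • {5,6}:  v_{5} + v_{6} = v_{4} ; sig = (2; 1)
  • {1,2}:  v_{1} + v_{2} = 2·v_{4} ; sig = (2; 2)
  • {1,6}:  v_{1} + v_{6} = 2·v_{7} ; sig = (2; 2)
  • {3,4}:  v_{3} + v_{4} = 2·v_{2} ; sig = (2; 2)
  • {5,7}:  v_{5} + v_{7} = 2·v_{4} ; sig = (2; 2)
  • {1,5}:  v_{1} + v_{5} = 3·v_{4} ; sig = (2; 3)
  • {3,5}:  v_{3} + v_{5} = 3·v_{2} ; sig = (2; 3)

so the primitive-relation signature multiset is
    (2; —)
    (2; 1)
    (2; 1)
    (2; 1)
    (2; 1)
    (2; 1)
    (2; 1)
    (2; 1)
    (2; 2)
    (2; 2)
    (2; 2)
    (2; 2)
    (2; 3)
    (2; 3)


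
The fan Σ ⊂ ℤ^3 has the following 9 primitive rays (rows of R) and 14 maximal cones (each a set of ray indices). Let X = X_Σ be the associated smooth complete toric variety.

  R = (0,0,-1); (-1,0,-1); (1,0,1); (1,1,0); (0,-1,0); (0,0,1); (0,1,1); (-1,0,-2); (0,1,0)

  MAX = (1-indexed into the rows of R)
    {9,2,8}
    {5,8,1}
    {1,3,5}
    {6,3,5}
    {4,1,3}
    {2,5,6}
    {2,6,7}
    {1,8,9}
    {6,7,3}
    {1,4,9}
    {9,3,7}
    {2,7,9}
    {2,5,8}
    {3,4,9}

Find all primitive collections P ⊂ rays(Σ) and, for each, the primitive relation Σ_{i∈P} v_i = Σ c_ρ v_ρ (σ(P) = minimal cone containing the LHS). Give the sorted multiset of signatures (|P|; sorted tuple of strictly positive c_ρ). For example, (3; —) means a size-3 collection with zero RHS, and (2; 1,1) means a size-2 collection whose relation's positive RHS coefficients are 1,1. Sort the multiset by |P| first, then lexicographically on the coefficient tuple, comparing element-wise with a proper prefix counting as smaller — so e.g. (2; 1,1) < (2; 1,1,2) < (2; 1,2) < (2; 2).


The 16 primitive collections of Σ (r=9, n=3):

  P = {1,6}:  v_{1} + v_{6} = 0  ⇒ sig = (2; —)
  P = {2,3}:  v_{2} + v_{3} = 0  ⇒ sig = (2; —)
  P = {5,9}:  v_{5} + v_{9} = 0  ⇒ sig = (2; —)
  P = {1,2}:  v_{1} + v_{2} = v_{8}  ⇒ sig = (2; 1)
  P = {1,7}:  v_{1} + v_{7} = v_{9}  ⇒ sig = (2; 1)
  P = {3,8}:  v_{3} + v_{8} = v_{1}  ⇒ sig = (2; 1)
  P = {5,7}:  v_{5} + v_{7} = v_{6}  ⇒ sig = (2; 1)
  P = {6,8}:  v_{6} + v_{8} = v_{2}  ⇒ sig = (2; 1)
  P = {6,9}:  v_{6} + v_{9} = v_{7}  ⇒ sig = (2; 1)
  P = {2,4}:  v_{2} + v_{4} = v_{1} + v_{9}  ⇒ sig = (2; 1,1)
  P = {4,5}:  v_{4} + v_{5} = v_{1} + v_{3}  ⇒ sig = (2; 1,1)
  P = {4,6}:  v_{4} + v_{6} = v_{3} + v_{9}  ⇒ sig = (2; 1,1)
  P = {7,8}:  v_{7} + v_{8} = v_{2} + v_{9}  ⇒ sig = (2; 1,1)
  P = {4,7}:  v_{4} + v_{7} = v_{3} + 2·v_{9}  ⇒ sig = (2; 1,2)
  P = {4,8}:  v_{4} + v_{8} = 2·v_{1} + v_{9}  ⇒ sig = (2; 1,2)
  P = {1,3,9}:  v_{1} + v_{3} + v_{9} = v_{4}  ⇒ sig = (3; 1)

so the primitive-relation signature multiset is
[(2; —), (2; —), (2; —), (2; 1), (2; 1), (2; 1), (2; 1), (2; 1), (2; 1), (2; 1,1), (2; 1,1), (2; 1,1), (2; 1,1), (2; 1,2), (2; 1,2), (3; 1)]


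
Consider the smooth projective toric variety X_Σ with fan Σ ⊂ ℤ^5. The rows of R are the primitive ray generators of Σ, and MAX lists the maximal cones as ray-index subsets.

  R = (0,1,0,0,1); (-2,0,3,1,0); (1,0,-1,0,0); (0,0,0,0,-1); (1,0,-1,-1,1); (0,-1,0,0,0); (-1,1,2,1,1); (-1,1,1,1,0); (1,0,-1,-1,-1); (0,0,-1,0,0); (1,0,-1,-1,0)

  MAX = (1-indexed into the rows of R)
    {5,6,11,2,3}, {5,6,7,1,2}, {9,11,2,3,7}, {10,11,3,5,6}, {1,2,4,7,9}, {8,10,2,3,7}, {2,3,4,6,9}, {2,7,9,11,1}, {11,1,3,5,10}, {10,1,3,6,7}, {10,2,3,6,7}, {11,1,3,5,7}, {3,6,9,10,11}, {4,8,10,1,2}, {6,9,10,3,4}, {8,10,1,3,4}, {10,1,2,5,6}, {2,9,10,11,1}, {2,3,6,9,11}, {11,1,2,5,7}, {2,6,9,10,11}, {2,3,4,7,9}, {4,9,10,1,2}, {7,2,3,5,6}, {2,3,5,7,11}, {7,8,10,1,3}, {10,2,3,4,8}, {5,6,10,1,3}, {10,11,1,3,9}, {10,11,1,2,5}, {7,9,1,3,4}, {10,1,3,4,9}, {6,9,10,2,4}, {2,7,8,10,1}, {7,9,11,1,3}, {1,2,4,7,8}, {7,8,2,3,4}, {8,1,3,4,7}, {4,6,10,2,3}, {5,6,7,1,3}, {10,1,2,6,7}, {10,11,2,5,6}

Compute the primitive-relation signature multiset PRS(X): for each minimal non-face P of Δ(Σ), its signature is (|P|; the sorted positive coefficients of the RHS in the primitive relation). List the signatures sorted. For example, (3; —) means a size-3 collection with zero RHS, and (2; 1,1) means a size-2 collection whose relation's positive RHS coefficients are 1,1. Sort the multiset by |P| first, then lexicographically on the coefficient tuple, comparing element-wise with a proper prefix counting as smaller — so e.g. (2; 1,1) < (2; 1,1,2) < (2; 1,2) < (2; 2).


Primitive collections (21):

  {4,5}:  v_{4} + v_{5} = v_{11} — sig = (2; 1)
  {4,11}:  v_{4} + v_{11} = v_{9} — sig = (2; 1)
  {5,8}:  v_{5} + v_{8} = v_{1} — sig = (2; 1)
  {8,11}:  v_{8} + v_{11} = v_{1} + v_{4} — sig = (2; 1,1)
  {6,8}:  v_{6} + v_{8} = v_{2} + v_{3} + v_{10} — sig = (2; 1,1,1)
  {8,9}:  v_{8} + v_{9} = v_{1} + 2·v_{4} — sig = (2; 1,2)
  {5,9}:  v_{5} + v_{9} = 2·v_{11} — sig = (2; 2)
  {1,4,6}:  v_{1} + v_{4} + v_{6} = 0 — sig = (3; —)
  {1,2,3}:  v_{1} + v_{2} + v_{3} = v_{7} — sig = (3; 1)
  {1,6,9}:  v_{1} + v_{6} + v_{9} = v_{11} — sig = (3; 1)
  {1,6,11}:  v_{1} + v_{6} + v_{11} = v_{5} — sig = (3; 1)
  {4,7,10}:  v_{4} + v_{7} + v_{10} = v_{8} — sig = (3; 1)
  {7,10,11}:  v_{7} + v_{10} + v_{11} = v_{1} — sig = (3; 1)
  {4,6,7}:  v_{4} + v_{6} + v_{7} = v_{2} + v_{3} — sig = (3; 1,1)
  {7,9,10}:  v_{7} + v_{9} + v_{10} = v_{1} + v_{4} — sig = (3; 1,1)
  {6,7,9}:  v_{6} + v_{7} + v_{9} = v_{2} + v_{3} + v_{11} — sig = (3; 1,1,1)
  {6,7,11}:  v_{6} + v_{7} + v_{11} = v_{2} + v_{3} + v_{5} — sig = (3; 1,1,1)
  {5,7,10}:  v_{5} + v_{7} + v_{10} = 2·v_{1} + v_{6} — sig = (3; 1,2)
  {2,3,10,11}:  v_{2} + v_{3} + v_{10} + v_{11} = 0 — sig = (4; —)
  {2,3,9,10}:  v_{2} + v_{3} + v_{9} + v_{10} = v_{4} — sig = (4; 1)
  {2,3,5,10}:  v_{2} + v_{3} + v_{5} + v_{10} = v_{1} + v_{6} — sig = (4; 1,1)

so the primitive-relation signature multiset is
{ (2; 1) ×3,  (2; 1,1),  (2; 1,1,1),  (2; 1,2),  (2; 2),  (3; —),  (3; 1) ×5,  (3; 1,1) ×2,  (3; 1,1,1) ×2,  (3; 1,2),  (4; —),  (4; 1),  (4; 1,1) }
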